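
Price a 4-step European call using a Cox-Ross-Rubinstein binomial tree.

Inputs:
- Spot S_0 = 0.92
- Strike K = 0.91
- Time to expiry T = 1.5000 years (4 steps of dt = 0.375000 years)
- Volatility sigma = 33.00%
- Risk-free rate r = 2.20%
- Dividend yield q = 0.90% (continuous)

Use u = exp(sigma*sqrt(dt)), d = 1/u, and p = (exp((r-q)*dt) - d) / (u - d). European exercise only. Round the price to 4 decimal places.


dt = T/N = 0.375000
u = exp(sigma*sqrt(dt)) = 1.223949; d = 1/u = 0.817027
p = (exp((r-q)*dt) - d) / (u - d) = 0.461660
Discount per step: exp(-r*dt) = 0.991784
Stock lattice S(k, i) with i counting down-moves:
  k=0: S(0,0) = 0.9200
  k=1: S(1,0) = 1.1260; S(1,1) = 0.7517
  k=2: S(2,0) = 1.3782; S(2,1) = 0.9200; S(2,2) = 0.6141
  k=3: S(3,0) = 1.6869; S(3,1) = 1.1260; S(3,2) = 0.7517; S(3,3) = 0.5018
  k=4: S(4,0) = 2.0646; S(4,1) = 1.3782; S(4,2) = 0.9200; S(4,3) = 0.6141; S(4,4) = 0.4100
Terminal payoffs V(N, i) = max(S_T - K, 0):
  V(4,0) = 1.154628; V(4,1) = 0.468208; V(4,2) = 0.010000; V(4,3) = 0.000000; V(4,4) = 0.000000
Backward induction: V(k, i) = exp(-r*dt) * [p * V(k+1, i) + (1-p) * V(k+1, i+1)].
  V(3,0) = exp(-r*dt) * [p*1.154628 + (1-p)*0.468208] = 0.778650
  V(3,1) = exp(-r*dt) * [p*0.468208 + (1-p)*0.010000] = 0.219716
  V(3,2) = exp(-r*dt) * [p*0.010000 + (1-p)*0.000000] = 0.004579
  V(3,3) = exp(-r*dt) * [p*0.000000 + (1-p)*0.000000] = 0.000000
  V(2,0) = exp(-r*dt) * [p*0.778650 + (1-p)*0.219716] = 0.473828
  V(2,1) = exp(-r*dt) * [p*0.219716 + (1-p)*0.004579] = 0.103045
  V(2,2) = exp(-r*dt) * [p*0.004579 + (1-p)*0.000000] = 0.002096
  V(1,0) = exp(-r*dt) * [p*0.473828 + (1-p)*0.103045] = 0.271968
  V(1,1) = exp(-r*dt) * [p*0.103045 + (1-p)*0.002096] = 0.048300
  V(0,0) = exp(-r*dt) * [p*0.271968 + (1-p)*0.048300] = 0.150314

Answer: Price = V(0,0) = 0.1503


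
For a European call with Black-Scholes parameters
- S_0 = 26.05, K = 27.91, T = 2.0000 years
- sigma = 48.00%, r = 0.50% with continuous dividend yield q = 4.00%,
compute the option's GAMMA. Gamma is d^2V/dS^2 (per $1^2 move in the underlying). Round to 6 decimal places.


Answer: Gamma = 0.020638

Derivation:
d1 = 0.1346931183; d2 = -0.5441293916
phi(d1) = 0.3953397919; exp(-qT) = 0.9231163464; exp(-rT) = 0.9900498337
Gamma = exp(-qT) * phi(d1) / (S * sigma * sqrt(T)) = 0.9231163464 * 0.3953397919 / (26.0500 * 0.4800 * 1.4142135624) = 0.020638


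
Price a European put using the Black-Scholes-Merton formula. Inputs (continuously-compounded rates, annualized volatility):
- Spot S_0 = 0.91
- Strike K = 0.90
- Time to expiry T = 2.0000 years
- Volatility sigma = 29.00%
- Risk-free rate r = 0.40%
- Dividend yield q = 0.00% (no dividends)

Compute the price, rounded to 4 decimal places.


d1 = (ln(S/K) + (r - q + 0.5*sigma^2) * T) / (sigma * sqrt(T)) = 0.25151017
d2 = d1 - sigma * sqrt(T) = -0.15861177
exp(-rT) = 0.99203191; exp(-qT) = 1.00000000
P = K * exp(-rT) * N(-d2) - S_0 * exp(-qT) * N(-d1)
N(-d1) = 0.40070985; N(-d2) = 0.56301262
P = 0.9000 * 0.99203191 * 0.56301262 - 0.9100 * 1.00000000 * 0.40070985 = 0.1380

Answer: Price = 0.1380


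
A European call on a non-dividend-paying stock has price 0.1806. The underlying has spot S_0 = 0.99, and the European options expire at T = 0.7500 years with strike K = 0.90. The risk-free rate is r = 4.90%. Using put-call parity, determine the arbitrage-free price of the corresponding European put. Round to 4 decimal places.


Answer: Put price = 0.0581

Derivation:
Put-call parity: C - P = S_0 * exp(-qT) - K * exp(-rT).
S_0 * exp(-qT) = 0.9900 * 1.00000000 = 0.99000000
K * exp(-rT) = 0.9000 * 0.96391708 = 0.86752538
P = C - S*exp(-qT) + K*exp(-rT)
P = 0.1806 - 0.99000000 + 0.86752538 = 0.0581


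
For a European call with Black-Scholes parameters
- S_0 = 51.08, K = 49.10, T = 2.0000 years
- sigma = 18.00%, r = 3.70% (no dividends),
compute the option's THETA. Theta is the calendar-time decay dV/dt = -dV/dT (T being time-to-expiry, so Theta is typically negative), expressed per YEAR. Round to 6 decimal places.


d1 = 0.5732828802; d2 = 0.3187244390
phi(d1) = 0.3384884990; exp(-qT) = 1.0000000000; exp(-rT) = 0.9286716938
Theta = -S*exp(-qT)*phi(d1)*sigma/(2*sqrt(T)) - r*K*exp(-rT)*N(d2) + q*S*exp(-qT)*N(d1)
N(d1) = 0.7167734125; N(d2) = 0.6250322596; sqrt(T) = 1.4142135624
Term 1 = -51.0800 * 1.0000000000 * 0.3384884990 * 0.1800 / (2 * 1.4142135624) = -1.1003283867
Term 2 = -0.0370 * 49.1000 * 0.9286716938 * 0.6250322596 = -1.0545030921
Term 3 = 0 (no dividend yield, q = 0)
Theta = -1.1003283867 + (-1.0545030921) + (0.0000000000) = -2.154831

Answer: Theta = -2.154831


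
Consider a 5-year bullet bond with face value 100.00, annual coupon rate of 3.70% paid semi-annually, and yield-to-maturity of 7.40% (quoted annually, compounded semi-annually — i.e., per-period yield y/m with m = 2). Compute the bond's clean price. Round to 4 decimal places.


Coupon per period c = face * coupon_rate / m = 1.850000
Periods per year m = 2; per-period yield y/m = 0.037000
Number of cashflows N = 10
Cashflows (t years, CF_t, discount factor 1/(1+y/m)^(m*t), PV):
  t = 0.5000: CF_t = 1.850000, DF = 0.964320, PV = 1.783992
  t = 1.0000: CF_t = 1.850000, DF = 0.929913, PV = 1.720340
  t = 1.5000: CF_t = 1.850000, DF = 0.896734, PV = 1.658958
  t = 2.0000: CF_t = 1.850000, DF = 0.864739, PV = 1.599767
  t = 2.5000: CF_t = 1.850000, DF = 0.833885, PV = 1.542687
  t = 3.0000: CF_t = 1.850000, DF = 0.804132, PV = 1.487645
  t = 3.5000: CF_t = 1.850000, DF = 0.775441, PV = 1.434566
  t = 4.0000: CF_t = 1.850000, DF = 0.747773, PV = 1.383381
  t = 4.5000: CF_t = 1.850000, DF = 0.721093, PV = 1.334022
  t = 5.0000: CF_t = 101.850000, DF = 0.695364, PV = 70.822861
Price P = sum_t PV_t = 84.768219

Answer: Price = 84.7682


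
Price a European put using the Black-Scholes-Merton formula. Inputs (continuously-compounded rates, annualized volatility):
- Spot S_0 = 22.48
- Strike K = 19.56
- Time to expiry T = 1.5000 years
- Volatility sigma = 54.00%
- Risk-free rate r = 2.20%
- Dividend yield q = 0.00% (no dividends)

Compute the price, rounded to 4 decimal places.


Answer: Price = 3.7605

Derivation:
d1 = (ln(S/K) + (r - q + 0.5*sigma^2) * T) / (sigma * sqrt(T)) = 0.59096111
d2 = d1 - sigma * sqrt(T) = -0.07040112
exp(-rT) = 0.96753856; exp(-qT) = 1.00000000
P = K * exp(-rT) * N(-d2) - S_0 * exp(-qT) * N(-d1)
N(-d1) = 0.27727324; N(-d2) = 0.52806280
P = 19.5600 * 0.96753856 * 0.52806280 - 22.4800 * 1.00000000 * 0.27727324 = 3.7605


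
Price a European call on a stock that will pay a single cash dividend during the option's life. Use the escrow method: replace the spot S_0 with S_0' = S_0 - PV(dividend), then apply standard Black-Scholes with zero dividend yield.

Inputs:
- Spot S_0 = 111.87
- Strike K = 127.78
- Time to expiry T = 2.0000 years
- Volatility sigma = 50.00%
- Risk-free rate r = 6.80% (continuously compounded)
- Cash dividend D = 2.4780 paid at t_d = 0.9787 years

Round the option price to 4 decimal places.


Answer: Price = 29.5648

Derivation:
PV(D) = D * exp(-r * t_d) = 2.4780 * 0.93561464 = 2.31845307
S_0' = S_0 - PV(D) = 111.8700 - 2.31845307 = 109.55154693
d1 = (ln(S_0'/K) + (r + sigma^2/2)*T) / (sigma*sqrt(T)) = 0.32821797
d2 = d1 - sigma*sqrt(T) = -0.37888881
exp(-rT) = 0.87284263
N(d1) = 0.62862657; N(d2) = 0.35238522
C = S_0' * N(d1) - K * exp(-rT) * N(d2) = 109.55154693 * 0.62862657 - 127.7800 * 0.87284263 * 0.35238522 = 29.5648


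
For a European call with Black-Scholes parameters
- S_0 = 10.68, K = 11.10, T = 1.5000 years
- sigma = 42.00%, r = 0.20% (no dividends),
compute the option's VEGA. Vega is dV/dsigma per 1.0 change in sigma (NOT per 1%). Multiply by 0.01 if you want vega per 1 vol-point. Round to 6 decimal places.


d1 = 0.1880425165; d2 = -0.3263503295
phi(d1) = 0.3919509686; exp(-qT) = 1.0000000000; exp(-rT) = 0.9970044955
Vega = S * exp(-qT) * phi(d1) * sqrt(T) = 10.6800 * 1.0000000000 * 0.3919509686 * 1.2247448714 = 5.126827

Answer: Vega = 5.126827


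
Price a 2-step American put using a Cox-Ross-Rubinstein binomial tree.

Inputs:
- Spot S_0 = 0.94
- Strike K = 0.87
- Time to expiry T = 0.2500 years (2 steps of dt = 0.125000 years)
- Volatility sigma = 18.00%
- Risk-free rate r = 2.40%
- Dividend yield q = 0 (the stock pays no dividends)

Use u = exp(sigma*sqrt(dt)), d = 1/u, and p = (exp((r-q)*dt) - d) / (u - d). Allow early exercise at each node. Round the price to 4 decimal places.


dt = T/N = 0.125000
u = exp(sigma*sqrt(dt)) = 1.065708; d = 1/u = 0.938343
p = (exp((r-q)*dt) - d) / (u - d) = 0.507685
Discount per step: exp(-r*dt) = 0.997004
Stock lattice S(k, i) with i counting down-moves:
  k=0: S(0,0) = 0.9400
  k=1: S(1,0) = 1.0018; S(1,1) = 0.8820
  k=2: S(2,0) = 1.0676; S(2,1) = 0.9400; S(2,2) = 0.8277
Terminal payoffs V(N, i) = max(K - S_T, 0):
  V(2,0) = 0.000000; V(2,1) = 0.000000; V(2,2) = 0.042341
Backward induction: V(k, i) = exp(-r*dt) * [p * V(k+1, i) + (1-p) * V(k+1, i+1)]; then take max(V_cont, immediate exercise) for American.
  V(1,0) = exp(-r*dt) * [p*0.000000 + (1-p)*0.000000] = 0.000000; exercise = 0.000000; V(1,0) = max -> 0.000000
  V(1,1) = exp(-r*dt) * [p*0.000000 + (1-p)*0.042341] = 0.020783; exercise = 0.000000; V(1,1) = max -> 0.020783
  V(0,0) = exp(-r*dt) * [p*0.000000 + (1-p)*0.020783] = 0.010201; exercise = 0.000000; V(0,0) = max -> 0.010201

Answer: Price = V(0,0) = 0.0102


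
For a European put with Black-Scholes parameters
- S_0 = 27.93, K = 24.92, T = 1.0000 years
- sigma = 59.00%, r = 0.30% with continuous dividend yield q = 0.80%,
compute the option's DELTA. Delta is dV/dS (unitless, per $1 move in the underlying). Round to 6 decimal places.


d1 = 0.4797977729; d2 = -0.1102022271
phi(d1) = 0.3555670341; exp(-qT) = 0.9920319148; exp(-rT) = 0.9970044955
N(-d1) = 0.3156855983
Delta = -exp(-qT) * N(-d1) = -0.9920319148 * 0.3156855983 = -0.313170

Answer: Delta = -0.313170


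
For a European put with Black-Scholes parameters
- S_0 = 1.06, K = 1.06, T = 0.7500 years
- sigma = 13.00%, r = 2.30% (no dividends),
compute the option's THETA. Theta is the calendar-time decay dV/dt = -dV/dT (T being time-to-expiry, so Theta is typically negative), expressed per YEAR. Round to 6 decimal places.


Answer: Theta = -0.019994

Derivation:
d1 = 0.2095115304; d2 = 0.0969282279
phi(d1) = 0.3902818635; exp(-qT) = 1.0000000000; exp(-rT) = 0.9828979294
Theta = -S*exp(-qT)*phi(d1)*sigma/(2*sqrt(T)) + r*K*exp(-rT)*N(-d2) - q*S*exp(-qT)*N(-d1)
N(-d1) = 0.4170244676; N(-d2) = 0.4613916959; sqrt(T) = 0.8660254038
Term 1 = -1.0600 * 1.0000000000 * 0.3902818635 * 0.1300 / (2 * 0.8660254038) = -0.0310503829
Term 2 = 0.0230 * 1.0600 * 0.9828979294 * 0.4613916959 = 0.0110563530
Term 3 = 0 (no dividend yield, q = 0)
Theta = -0.0310503829 + (0.0110563530) + (0.0000000000) = -0.019994


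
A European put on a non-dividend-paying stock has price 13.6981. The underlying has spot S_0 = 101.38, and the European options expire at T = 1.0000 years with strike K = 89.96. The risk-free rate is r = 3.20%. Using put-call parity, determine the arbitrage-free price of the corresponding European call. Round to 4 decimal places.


Put-call parity: C - P = S_0 * exp(-qT) - K * exp(-rT).
S_0 * exp(-qT) = 101.3800 * 1.00000000 = 101.38000000
K * exp(-rT) = 89.9600 * 0.96850658 = 87.12685212
C = P + S*exp(-qT) - K*exp(-rT)
C = 13.6981 + 101.38000000 - 87.12685212 = 27.9512

Answer: Call price = 27.9512


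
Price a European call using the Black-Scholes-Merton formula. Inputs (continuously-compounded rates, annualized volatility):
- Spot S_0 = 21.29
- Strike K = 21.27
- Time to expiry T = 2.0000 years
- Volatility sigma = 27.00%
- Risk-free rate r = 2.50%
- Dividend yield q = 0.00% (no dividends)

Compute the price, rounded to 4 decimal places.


d1 = (ln(S/K) + (r - q + 0.5*sigma^2) * T) / (sigma * sqrt(T)) = 0.32432592
d2 = d1 - sigma * sqrt(T) = -0.05751175
exp(-rT) = 0.95122942; exp(-qT) = 1.00000000
C = S_0 * exp(-qT) * N(d1) - K * exp(-rT) * N(d2)
N(d1) = 0.62715435; N(d2) = 0.47706878
C = 21.2900 * 1.00000000 * 0.62715435 - 21.2700 * 0.95122942 * 0.47706878 = 3.6998

Answer: Price = 3.6998


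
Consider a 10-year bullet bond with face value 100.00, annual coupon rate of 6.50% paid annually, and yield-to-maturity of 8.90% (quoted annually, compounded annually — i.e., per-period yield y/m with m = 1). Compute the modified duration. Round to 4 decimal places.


Answer: Modified duration = 6.8182

Derivation:
Coupon per period c = face * coupon_rate / m = 6.500000
Periods per year m = 1; per-period yield y/m = 0.089000
Number of cashflows N = 10
Cashflows (t years, CF_t, discount factor 1/(1+y/m)^(m*t), PV):
  t = 1.0000: CF_t = 6.500000, DF = 0.918274, PV = 5.968779
  t = 2.0000: CF_t = 6.500000, DF = 0.843226, PV = 5.480972
  t = 3.0000: CF_t = 6.500000, DF = 0.774313, PV = 5.033032
  t = 4.0000: CF_t = 6.500000, DF = 0.711031, PV = 4.621701
  t = 5.0000: CF_t = 6.500000, DF = 0.652921, PV = 4.243986
  t = 6.0000: CF_t = 6.500000, DF = 0.599560, PV = 3.897141
  t = 7.0000: CF_t = 6.500000, DF = 0.550560, PV = 3.578642
  t = 8.0000: CF_t = 6.500000, DF = 0.505565, PV = 3.286172
  t = 9.0000: CF_t = 6.500000, DF = 0.464247, PV = 3.017605
  t = 10.0000: CF_t = 106.500000, DF = 0.426306, PV = 45.401564
Price P = sum_t PV_t = 84.529594
First compute Macaulay numerator sum_t t * PV_t:
  t * PV_t at t = 1.0000: 5.968779
  t * PV_t at t = 2.0000: 10.961944
  t * PV_t at t = 3.0000: 15.099097
  t * PV_t at t = 4.0000: 18.486804
  t * PV_t at t = 5.0000: 21.219931
  t * PV_t at t = 6.0000: 23.382844
  t * PV_t at t = 7.0000: 25.050491
  t * PV_t at t = 8.0000: 26.289378
  t * PV_t at t = 9.0000: 27.158448
  t * PV_t at t = 10.0000: 454.015636
Macaulay duration D = 627.633351 / 84.529594 = 7.425013
Modified duration = D / (1 + y/m) = 7.425013 / (1 + 0.089000) = 6.818194


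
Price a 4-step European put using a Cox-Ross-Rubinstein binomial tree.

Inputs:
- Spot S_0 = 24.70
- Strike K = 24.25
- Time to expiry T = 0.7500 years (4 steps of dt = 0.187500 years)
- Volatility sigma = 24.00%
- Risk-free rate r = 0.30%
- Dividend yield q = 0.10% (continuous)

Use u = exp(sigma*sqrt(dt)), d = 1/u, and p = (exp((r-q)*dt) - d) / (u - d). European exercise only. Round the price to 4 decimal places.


Answer: Price = V(0,0) = 1.7434

Derivation:
dt = T/N = 0.187500
u = exp(sigma*sqrt(dt)) = 1.109515; d = 1/u = 0.901295
p = (exp((r-q)*dt) - d) / (u - d) = 0.475844
Discount per step: exp(-r*dt) = 0.999438
Stock lattice S(k, i) with i counting down-moves:
  k=0: S(0,0) = 24.7000
  k=1: S(1,0) = 27.4050; S(1,1) = 22.2620
  k=2: S(2,0) = 30.4063; S(2,1) = 24.7000; S(2,2) = 20.0646
  k=3: S(3,0) = 33.7362; S(3,1) = 27.4050; S(3,2) = 22.2620; S(3,3) = 18.0841
  k=4: S(4,0) = 37.4309; S(4,1) = 30.4063; S(4,2) = 24.7000; S(4,3) = 20.0646; S(4,4) = 16.2991
Terminal payoffs V(N, i) = max(K - S_T, 0):
  V(4,0) = 0.000000; V(4,1) = 0.000000; V(4,2) = 0.000000; V(4,3) = 4.185398; V(4,4) = 7.950881
Backward induction: V(k, i) = exp(-r*dt) * [p * V(k+1, i) + (1-p) * V(k+1, i+1)].
  V(3,0) = exp(-r*dt) * [p*0.000000 + (1-p)*0.000000] = 0.000000
  V(3,1) = exp(-r*dt) * [p*0.000000 + (1-p)*0.000000] = 0.000000
  V(3,2) = exp(-r*dt) * [p*0.000000 + (1-p)*4.185398] = 2.192568
  V(3,3) = exp(-r*dt) * [p*4.185398 + (1-p)*7.950881] = 6.155636
  V(2,0) = exp(-r*dt) * [p*0.000000 + (1-p)*0.000000] = 0.000000
  V(2,1) = exp(-r*dt) * [p*0.000000 + (1-p)*2.192568] = 1.148602
  V(2,2) = exp(-r*dt) * [p*2.192568 + (1-p)*6.155636] = 4.267433
  V(1,0) = exp(-r*dt) * [p*0.000000 + (1-p)*1.148602] = 0.601708
  V(1,1) = exp(-r*dt) * [p*1.148602 + (1-p)*4.267433] = 2.781791
  V(0,0) = exp(-r*dt) * [p*0.601708 + (1-p)*2.781791] = 1.743431


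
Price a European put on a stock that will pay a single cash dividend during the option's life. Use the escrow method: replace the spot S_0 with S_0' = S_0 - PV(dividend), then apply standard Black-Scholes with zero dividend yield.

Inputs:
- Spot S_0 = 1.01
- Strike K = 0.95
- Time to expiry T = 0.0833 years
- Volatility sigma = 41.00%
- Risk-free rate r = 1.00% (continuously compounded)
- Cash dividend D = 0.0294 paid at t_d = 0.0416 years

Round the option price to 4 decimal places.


PV(D) = D * exp(-r * t_d) = 0.0294 * 0.99958409 = 0.02938777
S_0' = S_0 - PV(D) = 1.0100 - 0.02938777 = 0.98061223
d1 = (ln(S_0'/K) + (r + sigma^2/2)*T) / (sigma*sqrt(T)) = 0.33422152
d2 = d1 - sigma*sqrt(T) = 0.21588839
exp(-rT) = 0.99916735
N(-d1) = 0.36910620; N(-d2) = 0.41453737
P = K * exp(-rT) * N(-d2) - S_0' * N(-d1) = 0.9500 * 0.99916735 * 0.41453737 - 0.98061223 * 0.36910620 = 0.0315

Answer: Price = 0.0315


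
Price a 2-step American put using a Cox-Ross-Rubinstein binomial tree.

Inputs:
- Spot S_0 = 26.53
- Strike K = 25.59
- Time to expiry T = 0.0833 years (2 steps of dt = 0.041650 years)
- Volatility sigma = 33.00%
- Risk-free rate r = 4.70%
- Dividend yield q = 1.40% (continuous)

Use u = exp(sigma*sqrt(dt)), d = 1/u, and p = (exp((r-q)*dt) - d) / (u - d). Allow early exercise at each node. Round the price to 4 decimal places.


dt = T/N = 0.041650
u = exp(sigma*sqrt(dt)) = 1.069667; d = 1/u = 0.934870
p = (exp((r-q)*dt) - d) / (u - d) = 0.493373
Discount per step: exp(-r*dt) = 0.998044
Stock lattice S(k, i) with i counting down-moves:
  k=0: S(0,0) = 26.5300
  k=1: S(1,0) = 28.3783; S(1,1) = 24.8021
  k=2: S(2,0) = 30.3553; S(2,1) = 26.5300; S(2,2) = 23.1868
Terminal payoffs V(N, i) = max(K - S_T, 0):
  V(2,0) = 0.000000; V(2,1) = 0.000000; V(2,2) = 2.403246
Backward induction: V(k, i) = exp(-r*dt) * [p * V(k+1, i) + (1-p) * V(k+1, i+1)]; then take max(V_cont, immediate exercise) for American.
  V(1,0) = exp(-r*dt) * [p*0.000000 + (1-p)*0.000000] = 0.000000; exercise = 0.000000; V(1,0) = max -> 0.000000
  V(1,1) = exp(-r*dt) * [p*0.000000 + (1-p)*2.403246] = 1.215168; exercise = 0.787891; V(1,1) = max -> 1.215168
  V(0,0) = exp(-r*dt) * [p*0.000000 + (1-p)*1.215168] = 0.614433; exercise = 0.000000; V(0,0) = max -> 0.614433

Answer: Price = V(0,0) = 0.6144


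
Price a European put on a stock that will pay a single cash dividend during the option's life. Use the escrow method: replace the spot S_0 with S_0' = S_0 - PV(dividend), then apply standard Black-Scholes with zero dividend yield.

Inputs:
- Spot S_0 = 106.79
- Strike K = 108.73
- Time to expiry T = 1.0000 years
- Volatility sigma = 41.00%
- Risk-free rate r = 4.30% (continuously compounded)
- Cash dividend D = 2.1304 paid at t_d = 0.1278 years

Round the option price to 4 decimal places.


PV(D) = D * exp(-r * t_d) = 2.1304 * 0.99451967 = 2.11872471
S_0' = S_0 - PV(D) = 106.7900 - 2.11872471 = 104.67127529
d1 = (ln(S_0'/K) + (r + sigma^2/2)*T) / (sigma*sqrt(T)) = 0.21709020
d2 = d1 - sigma*sqrt(T) = -0.19290980
exp(-rT) = 0.95791139
N(-d1) = 0.41406902; N(-d2) = 0.57648519
P = K * exp(-rT) * N(-d2) - S_0' * N(-d1) = 108.7300 * 0.95791139 * 0.57648519 - 104.67127529 * 0.41406902 = 16.7019

Answer: Price = 16.7019


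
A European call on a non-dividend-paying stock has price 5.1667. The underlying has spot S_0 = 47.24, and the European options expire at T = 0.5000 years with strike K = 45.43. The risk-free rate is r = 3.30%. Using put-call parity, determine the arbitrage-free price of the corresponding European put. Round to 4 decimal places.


Put-call parity: C - P = S_0 * exp(-qT) - K * exp(-rT).
S_0 * exp(-qT) = 47.2400 * 1.00000000 = 47.24000000
K * exp(-rT) = 45.4300 * 0.98363538 = 44.68655529
P = C - S*exp(-qT) + K*exp(-rT)
P = 5.1667 - 47.24000000 + 44.68655529 = 2.6133

Answer: Put price = 2.6133


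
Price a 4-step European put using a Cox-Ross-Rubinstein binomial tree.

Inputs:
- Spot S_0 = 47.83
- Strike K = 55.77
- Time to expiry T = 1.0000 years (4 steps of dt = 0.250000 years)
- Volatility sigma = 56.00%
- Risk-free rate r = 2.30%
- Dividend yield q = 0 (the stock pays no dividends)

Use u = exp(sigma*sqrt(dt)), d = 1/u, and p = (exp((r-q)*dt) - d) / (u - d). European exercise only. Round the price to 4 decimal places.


Answer: Price = V(0,0) = 15.2482

Derivation:
dt = T/N = 0.250000
u = exp(sigma*sqrt(dt)) = 1.323130; d = 1/u = 0.755784
p = (exp((r-q)*dt) - d) / (u - d) = 0.440618
Discount per step: exp(-r*dt) = 0.994266
Stock lattice S(k, i) with i counting down-moves:
  k=0: S(0,0) = 47.8300
  k=1: S(1,0) = 63.2853; S(1,1) = 36.1491
  k=2: S(2,0) = 83.7347; S(2,1) = 47.8300; S(2,2) = 27.3209
  k=3: S(3,0) = 110.7918; S(3,1) = 63.2853; S(3,2) = 36.1491; S(3,3) = 20.6487
  k=4: S(4,0) = 146.5920; S(4,1) = 83.7347; S(4,2) = 47.8300; S(4,3) = 27.3209; S(4,4) = 15.6060
Terminal payoffs V(N, i) = max(K - S_T, 0):
  V(4,0) = 0.000000; V(4,1) = 0.000000; V(4,2) = 7.940000; V(4,3) = 28.449070; V(4,4) = 40.164037
Backward induction: V(k, i) = exp(-r*dt) * [p * V(k+1, i) + (1-p) * V(k+1, i+1)].
  V(3,0) = exp(-r*dt) * [p*0.000000 + (1-p)*0.000000] = 0.000000
  V(3,1) = exp(-r*dt) * [p*0.000000 + (1-p)*7.940000] = 4.416029
  V(3,2) = exp(-r*dt) * [p*7.940000 + (1-p)*28.449070] = 19.301106
  V(3,3) = exp(-r*dt) * [p*28.449070 + (1-p)*40.164037] = 34.801528
  V(2,0) = exp(-r*dt) * [p*0.000000 + (1-p)*4.416029] = 2.456084
  V(2,1) = exp(-r*dt) * [p*4.416029 + (1-p)*19.301106] = 12.669416
  V(2,2) = exp(-r*dt) * [p*19.301106 + (1-p)*34.801528] = 27.811389
  V(1,0) = exp(-r*dt) * [p*2.456084 + (1-p)*12.669416] = 8.122401
  V(1,1) = exp(-r*dt) * [p*12.669416 + (1-p)*27.811389] = 21.018361
  V(0,0) = exp(-r*dt) * [p*8.122401 + (1-p)*21.018361] = 15.248241


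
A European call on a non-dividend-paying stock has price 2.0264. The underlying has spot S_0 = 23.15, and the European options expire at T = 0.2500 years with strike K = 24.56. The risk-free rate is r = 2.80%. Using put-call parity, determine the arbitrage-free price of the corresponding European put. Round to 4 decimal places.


Answer: Put price = 3.2651

Derivation:
Put-call parity: C - P = S_0 * exp(-qT) - K * exp(-rT).
S_0 * exp(-qT) = 23.1500 * 1.00000000 = 23.15000000
K * exp(-rT) = 24.5600 * 0.99302444 = 24.38868032
P = C - S*exp(-qT) + K*exp(-rT)
P = 2.0264 - 23.15000000 + 24.38868032 = 3.2651


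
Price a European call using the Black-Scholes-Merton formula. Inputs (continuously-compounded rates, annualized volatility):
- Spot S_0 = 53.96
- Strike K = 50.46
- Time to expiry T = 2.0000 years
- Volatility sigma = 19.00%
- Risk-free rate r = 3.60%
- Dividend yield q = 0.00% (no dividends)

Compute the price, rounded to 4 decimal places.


Answer: Price = 9.5961

Derivation:
d1 = (ln(S/K) + (r - q + 0.5*sigma^2) * T) / (sigma * sqrt(T)) = 0.65188579
d2 = d1 - sigma * sqrt(T) = 0.38318521
exp(-rT) = 0.93053090; exp(-qT) = 1.00000000
C = S_0 * exp(-qT) * N(d1) - K * exp(-rT) * N(d2)
N(d1) = 0.74276257; N(d2) = 0.64920878
C = 53.9600 * 1.00000000 * 0.74276257 - 50.4600 * 0.93053090 * 0.64920878 = 9.5961


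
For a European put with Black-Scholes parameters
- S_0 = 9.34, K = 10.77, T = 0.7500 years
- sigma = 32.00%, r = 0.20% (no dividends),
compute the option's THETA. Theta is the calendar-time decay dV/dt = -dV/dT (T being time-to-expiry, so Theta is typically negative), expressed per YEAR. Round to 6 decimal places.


Answer: Theta = -0.626903

Derivation:
d1 = -0.3700751678; d2 = -0.6472032970
phi(d1) = 0.3725379571; exp(-qT) = 1.0000000000; exp(-rT) = 0.9985011244
Theta = -S*exp(-qT)*phi(d1)*sigma/(2*sqrt(T)) + r*K*exp(-rT)*N(-d2) - q*S*exp(-qT)*N(-d1)
N(-d1) = 0.6443367581; N(-d2) = 0.7412498111; sqrt(T) = 0.8660254038
Term 1 = -9.3400 * 1.0000000000 * 0.3725379571 * 0.3200 / (2 * 0.8660254038) = -0.6428457187
Term 2 = 0.0020 * 10.7700 * 0.9985011244 * 0.7412498111 = 0.0159425891
Term 3 = 0 (no dividend yield, q = 0)
Theta = -0.6428457187 + (0.0159425891) + (0.0000000000) = -0.626903


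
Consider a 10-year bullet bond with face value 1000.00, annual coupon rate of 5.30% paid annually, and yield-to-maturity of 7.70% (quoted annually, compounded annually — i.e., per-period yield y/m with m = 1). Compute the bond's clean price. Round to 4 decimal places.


Coupon per period c = face * coupon_rate / m = 53.000000
Periods per year m = 1; per-period yield y/m = 0.077000
Number of cashflows N = 10
Cashflows (t years, CF_t, discount factor 1/(1+y/m)^(m*t), PV):
  t = 1.0000: CF_t = 53.000000, DF = 0.928505, PV = 49.210771
  t = 2.0000: CF_t = 53.000000, DF = 0.862122, PV = 45.692452
  t = 3.0000: CF_t = 53.000000, DF = 0.800484, PV = 42.425675
  t = 4.0000: CF_t = 53.000000, DF = 0.743254, PV = 39.392456
  t = 5.0000: CF_t = 53.000000, DF = 0.690115, PV = 36.576096
  t = 6.0000: CF_t = 53.000000, DF = 0.640775, PV = 33.961092
  t = 7.0000: CF_t = 53.000000, DF = 0.594963, PV = 31.533048
  t = 8.0000: CF_t = 53.000000, DF = 0.552426, PV = 29.278596
  t = 9.0000: CF_t = 53.000000, DF = 0.512931, PV = 27.185326
  t = 10.0000: CF_t = 1053.000000, DF = 0.476259, PV = 501.500463
Price P = sum_t PV_t = 836.755974

Answer: Price = 836.7560


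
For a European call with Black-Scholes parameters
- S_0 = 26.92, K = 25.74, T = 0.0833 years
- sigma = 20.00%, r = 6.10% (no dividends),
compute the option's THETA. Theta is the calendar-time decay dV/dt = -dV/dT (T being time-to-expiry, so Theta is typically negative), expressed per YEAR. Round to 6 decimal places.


Answer: Theta = -3.743694

Derivation:
d1 = 0.8934077384; d2 = 0.8356842596
phi(d1) = 0.2676628195; exp(-qT) = 1.0000000000; exp(-rT) = 0.9949315880
Theta = -S*exp(-qT)*phi(d1)*sigma/(2*sqrt(T)) - r*K*exp(-rT)*N(d2) + q*S*exp(-qT)*N(d1)
N(d1) = 0.8141805699; N(d2) = 0.7983337237; sqrt(T) = 0.2886173938
Term 1 = -26.9200 * 1.0000000000 * 0.2676628195 * 0.2000 / (2 * 0.2886173938) = -2.4965519250
Term 2 = -0.0610 * 25.7400 * 0.9949315880 * 0.7983337237 = -1.2471424802
Term 3 = 0 (no dividend yield, q = 0)
Theta = -2.4965519250 + (-1.2471424802) + (0.0000000000) = -3.743694


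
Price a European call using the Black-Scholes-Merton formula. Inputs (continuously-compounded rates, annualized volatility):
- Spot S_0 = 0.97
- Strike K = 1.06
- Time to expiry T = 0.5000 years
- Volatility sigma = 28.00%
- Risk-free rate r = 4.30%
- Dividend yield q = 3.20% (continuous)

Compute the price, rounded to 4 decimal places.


d1 = (ln(S/K) + (r - q + 0.5*sigma^2) * T) / (sigma * sqrt(T)) = -0.32137051
d2 = d1 - sigma * sqrt(T) = -0.51936041
exp(-rT) = 0.97872948; exp(-qT) = 0.98412732
C = S_0 * exp(-qT) * N(d1) - K * exp(-rT) * N(d2)
N(d1) = 0.37396481; N(d2) = 0.30175472
C = 0.9700 * 0.98412732 * 0.37396481 - 1.0600 * 0.97872948 * 0.30175472 = 0.0439

Answer: Price = 0.0439


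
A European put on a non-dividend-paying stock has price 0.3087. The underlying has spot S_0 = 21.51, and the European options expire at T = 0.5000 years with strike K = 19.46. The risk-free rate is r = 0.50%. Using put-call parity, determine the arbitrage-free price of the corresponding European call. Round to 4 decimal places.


Answer: Call price = 2.4073

Derivation:
Put-call parity: C - P = S_0 * exp(-qT) - K * exp(-rT).
S_0 * exp(-qT) = 21.5100 * 1.00000000 = 21.51000000
K * exp(-rT) = 19.4600 * 0.99750312 = 19.41141076
C = P + S*exp(-qT) - K*exp(-rT)
C = 0.3087 + 21.51000000 - 19.41141076 = 2.4073


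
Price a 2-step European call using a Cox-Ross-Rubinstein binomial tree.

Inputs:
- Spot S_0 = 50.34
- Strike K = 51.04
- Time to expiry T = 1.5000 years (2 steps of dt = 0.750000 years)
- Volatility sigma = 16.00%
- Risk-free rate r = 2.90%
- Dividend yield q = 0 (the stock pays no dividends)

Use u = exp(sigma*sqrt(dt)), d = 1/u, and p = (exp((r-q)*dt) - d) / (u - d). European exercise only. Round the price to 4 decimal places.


dt = T/N = 0.750000
u = exp(sigma*sqrt(dt)) = 1.148623; d = 1/u = 0.870607
p = (exp((r-q)*dt) - d) / (u - d) = 0.544504
Discount per step: exp(-r*dt) = 0.978485
Stock lattice S(k, i) with i counting down-moves:
  k=0: S(0,0) = 50.3400
  k=1: S(1,0) = 57.8217; S(1,1) = 43.8264
  k=2: S(2,0) = 66.4153; S(2,1) = 50.3400; S(2,2) = 38.1556
Terminal payoffs V(N, i) = max(S_T - K, 0):
  V(2,0) = 15.375344; V(2,1) = 0.000000; V(2,2) = 0.000000
Backward induction: V(k, i) = exp(-r*dt) * [p * V(k+1, i) + (1-p) * V(k+1, i+1)].
  V(1,0) = exp(-r*dt) * [p*15.375344 + (1-p)*0.000000] = 8.191817
  V(1,1) = exp(-r*dt) * [p*0.000000 + (1-p)*0.000000] = 0.000000
  V(0,0) = exp(-r*dt) * [p*8.191817 + (1-p)*0.000000] = 4.364511

Answer: Price = V(0,0) = 4.3645


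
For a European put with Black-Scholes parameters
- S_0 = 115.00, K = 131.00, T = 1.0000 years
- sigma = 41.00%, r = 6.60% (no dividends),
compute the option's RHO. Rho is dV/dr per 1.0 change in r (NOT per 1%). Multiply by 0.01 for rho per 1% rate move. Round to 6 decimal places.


d1 = 0.0482556223; d2 = -0.3617443777
phi(d1) = 0.3984780612; exp(-qT) = 1.0000000000; exp(-rT) = 0.9361308643
N(-d2) = 0.6412284694
Rho = -K*T*exp(-rT)*N(-d2) = -131.0000 * 1.0000 * 0.9361308643 * 0.6412284694 = -78.635863

Answer: Rho = -78.635863


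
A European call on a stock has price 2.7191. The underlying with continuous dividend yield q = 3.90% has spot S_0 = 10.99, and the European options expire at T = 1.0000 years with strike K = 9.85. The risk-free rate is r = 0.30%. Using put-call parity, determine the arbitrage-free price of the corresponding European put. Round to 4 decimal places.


Answer: Put price = 1.9700

Derivation:
Put-call parity: C - P = S_0 * exp(-qT) - K * exp(-rT).
S_0 * exp(-qT) = 10.9900 * 0.96175071 = 10.56964029
K * exp(-rT) = 9.8500 * 0.99700450 = 9.82049428
P = C - S*exp(-qT) + K*exp(-rT)
P = 2.7191 - 10.56964029 + 9.82049428 = 1.9700


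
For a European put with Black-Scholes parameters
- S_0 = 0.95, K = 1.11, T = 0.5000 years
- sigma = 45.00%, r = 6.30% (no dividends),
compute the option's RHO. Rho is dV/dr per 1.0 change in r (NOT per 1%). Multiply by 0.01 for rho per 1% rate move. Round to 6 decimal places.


d1 = -0.2310771840; d2 = -0.5492752356
phi(d1) = 0.3884321130; exp(-qT) = 1.0000000000; exp(-rT) = 0.9689909565
N(-d2) = 0.7085917102
Rho = -K*T*exp(-rT)*N(-d2) = -1.1100 * 0.5000 * 0.9689909565 * 0.7085917102 = -0.381074

Answer: Rho = -0.381074


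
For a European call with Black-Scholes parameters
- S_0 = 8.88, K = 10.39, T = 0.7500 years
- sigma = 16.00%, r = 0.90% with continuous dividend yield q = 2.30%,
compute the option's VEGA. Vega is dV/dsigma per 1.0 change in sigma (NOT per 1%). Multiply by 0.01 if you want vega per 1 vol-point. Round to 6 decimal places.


d1 = -1.1398499933; d2 = -1.2784140579
phi(d1) = 0.2083434130; exp(-qT) = 0.9828979294; exp(-rT) = 0.9932727301
Vega = S * exp(-qT) * phi(d1) * sqrt(T) = 8.8800 * 0.9828979294 * 0.2083434130 * 0.8660254038 = 1.574823

Answer: Vega = 1.574823


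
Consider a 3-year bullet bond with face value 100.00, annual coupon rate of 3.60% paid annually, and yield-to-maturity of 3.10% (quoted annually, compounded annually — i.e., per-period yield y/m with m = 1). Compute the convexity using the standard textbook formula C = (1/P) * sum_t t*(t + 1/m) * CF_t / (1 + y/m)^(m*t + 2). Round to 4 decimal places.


Coupon per period c = face * coupon_rate / m = 3.600000
Periods per year m = 1; per-period yield y/m = 0.031000
Number of cashflows N = 3
Cashflows (t years, CF_t, discount factor 1/(1+y/m)^(m*t), PV):
  t = 1.0000: CF_t = 3.600000, DF = 0.969932, PV = 3.491756
  t = 2.0000: CF_t = 3.600000, DF = 0.940768, PV = 3.386766
  t = 3.0000: CF_t = 103.600000, DF = 0.912481, PV = 94.533069
Price P = sum_t PV_t = 101.411591
Convexity numerator sum_t t*(t + 1/m) * CF_t / (1+y/m)^(m*t + 2):
  t = 1.0000: term = 6.569866
  t = 2.0000: term = 19.116971
  t = 3.0000: term = 1067.204567
Convexity = (1/P) * sum = 1092.891404 / 101.411591 = 10.776790

Answer: Convexity = 10.7768


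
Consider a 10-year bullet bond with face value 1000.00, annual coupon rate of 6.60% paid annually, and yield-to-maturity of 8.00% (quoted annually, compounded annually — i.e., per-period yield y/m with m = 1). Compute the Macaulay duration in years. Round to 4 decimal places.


Answer: Macaulay duration = 7.4932 years

Derivation:
Coupon per period c = face * coupon_rate / m = 66.000000
Periods per year m = 1; per-period yield y/m = 0.080000
Number of cashflows N = 10
Cashflows (t years, CF_t, discount factor 1/(1+y/m)^(m*t), PV):
  t = 1.0000: CF_t = 66.000000, DF = 0.925926, PV = 61.111111
  t = 2.0000: CF_t = 66.000000, DF = 0.857339, PV = 56.584362
  t = 3.0000: CF_t = 66.000000, DF = 0.793832, PV = 52.392928
  t = 4.0000: CF_t = 66.000000, DF = 0.735030, PV = 48.511970
  t = 5.0000: CF_t = 66.000000, DF = 0.680583, PV = 44.918491
  t = 6.0000: CF_t = 66.000000, DF = 0.630170, PV = 41.591195
  t = 7.0000: CF_t = 66.000000, DF = 0.583490, PV = 38.510366
  t = 8.0000: CF_t = 66.000000, DF = 0.540269, PV = 35.657746
  t = 9.0000: CF_t = 66.000000, DF = 0.500249, PV = 33.016432
  t = 10.0000: CF_t = 1066.000000, DF = 0.463193, PV = 493.764258
Price P = sum_t PV_t = 906.058860
Macaulay numerator sum_t t * PV_t:
  t * PV_t at t = 1.0000: 61.111111
  t * PV_t at t = 2.0000: 113.168724
  t * PV_t at t = 3.0000: 157.178784
  t * PV_t at t = 4.0000: 194.047881
  t * PV_t at t = 5.0000: 224.592455
  t * PV_t at t = 6.0000: 249.547172
  t * PV_t at t = 7.0000: 269.572563
  t * PV_t at t = 8.0000: 285.261971
  t * PV_t at t = 9.0000: 297.147886
  t * PV_t at t = 10.0000: 4937.642583
Macaulay duration D = (sum_t t * PV_t) / P = 6789.271131 / 906.058860 = 7.493190


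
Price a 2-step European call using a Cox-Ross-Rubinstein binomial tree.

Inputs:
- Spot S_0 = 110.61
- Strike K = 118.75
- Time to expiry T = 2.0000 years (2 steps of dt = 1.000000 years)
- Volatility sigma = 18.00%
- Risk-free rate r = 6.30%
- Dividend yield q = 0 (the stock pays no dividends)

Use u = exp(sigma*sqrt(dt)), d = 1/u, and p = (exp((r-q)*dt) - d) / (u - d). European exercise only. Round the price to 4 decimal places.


Answer: Price = V(0,0) = 14.1353

Derivation:
dt = T/N = 1.000000
u = exp(sigma*sqrt(dt)) = 1.197217; d = 1/u = 0.835270
p = (exp((r-q)*dt) - d) / (u - d) = 0.634779
Discount per step: exp(-r*dt) = 0.938943
Stock lattice S(k, i) with i counting down-moves:
  k=0: S(0,0) = 110.6100
  k=1: S(1,0) = 132.4242; S(1,1) = 92.3892
  k=2: S(2,0) = 158.5406; S(2,1) = 110.6100; S(2,2) = 77.1700
Terminal payoffs V(N, i) = max(S_T - K, 0):
  V(2,0) = 39.790567; V(2,1) = 0.000000; V(2,2) = 0.000000
Backward induction: V(k, i) = exp(-r*dt) * [p * V(k+1, i) + (1-p) * V(k+1, i+1)].
  V(1,0) = exp(-r*dt) * [p*39.790567 + (1-p)*0.000000] = 23.716055
  V(1,1) = exp(-r*dt) * [p*0.000000 + (1-p)*0.000000] = 0.000000
  V(0,0) = exp(-r*dt) * [p*23.716055 + (1-p)*0.000000] = 14.135292


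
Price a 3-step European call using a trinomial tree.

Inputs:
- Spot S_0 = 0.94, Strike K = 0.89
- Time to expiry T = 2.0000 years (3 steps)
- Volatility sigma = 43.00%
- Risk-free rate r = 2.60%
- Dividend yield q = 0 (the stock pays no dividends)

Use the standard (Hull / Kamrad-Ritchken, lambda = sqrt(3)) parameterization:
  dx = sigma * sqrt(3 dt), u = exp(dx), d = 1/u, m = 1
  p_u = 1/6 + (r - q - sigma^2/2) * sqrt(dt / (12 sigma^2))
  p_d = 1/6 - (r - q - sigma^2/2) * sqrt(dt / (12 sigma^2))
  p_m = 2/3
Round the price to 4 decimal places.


dt = T/N = 0.666667; dx = sigma*sqrt(3*dt) = 0.608112
u = exp(dx) = 1.836960; d = 1/u = 0.544378
p_u = 0.130242, p_m = 0.666667, p_d = 0.203091
Discount per step: exp(-r*dt) = 0.982816
Stock lattice S(k, j) with j the centered position index:
  k=0: S(0,+0) = 0.9400
  k=1: S(1,-1) = 0.5117; S(1,+0) = 0.9400; S(1,+1) = 1.7267
  k=2: S(2,-2) = 0.2786; S(2,-1) = 0.5117; S(2,+0) = 0.9400; S(2,+1) = 1.7267; S(2,+2) = 3.1720
  k=3: S(3,-3) = 0.1516; S(3,-2) = 0.2786; S(3,-1) = 0.5117; S(3,+0) = 0.9400; S(3,+1) = 1.7267; S(3,+2) = 3.1720; S(3,+3) = 5.8268
Terminal payoffs V(N, j) = max(S_T - K, 0):
  V(3,-3) = 0.000000; V(3,-2) = 0.000000; V(3,-1) = 0.000000; V(3,+0) = 0.050000; V(3,+1) = 0.836742; V(3,+2) = 2.281955; V(3,+3) = 4.936754
Backward induction: V(k, j) = exp(-r*dt) * [p_u * V(k+1, j+1) + p_m * V(k+1, j) + p_d * V(k+1, j-1)]
  V(2,-2) = exp(-r*dt) * [p_u*0.000000 + p_m*0.000000 + p_d*0.000000] = 0.000000
  V(2,-1) = exp(-r*dt) * [p_u*0.050000 + p_m*0.000000 + p_d*0.000000] = 0.006400
  V(2,+0) = exp(-r*dt) * [p_u*0.836742 + p_m*0.050000 + p_d*0.000000] = 0.139867
  V(2,+1) = exp(-r*dt) * [p_u*2.281955 + p_m*0.836742 + p_d*0.050000] = 0.850323
  V(2,+2) = exp(-r*dt) * [p_u*4.936754 + p_m*2.281955 + p_d*0.836742] = 2.294102
  V(1,-1) = exp(-r*dt) * [p_u*0.139867 + p_m*0.006400 + p_d*0.000000] = 0.022097
  V(1,+0) = exp(-r*dt) * [p_u*0.850323 + p_m*0.139867 + p_d*0.006400] = 0.201765
  V(1,+1) = exp(-r*dt) * [p_u*2.294102 + p_m*0.850323 + p_d*0.139867] = 0.878713
  V(0,+0) = exp(-r*dt) * [p_u*0.878713 + p_m*0.201765 + p_d*0.022097] = 0.249088

Answer: Price = V(0,0) = 0.2491


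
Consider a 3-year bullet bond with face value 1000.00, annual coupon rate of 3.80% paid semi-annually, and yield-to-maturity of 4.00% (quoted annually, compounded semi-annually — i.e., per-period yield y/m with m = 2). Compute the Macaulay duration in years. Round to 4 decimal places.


Coupon per period c = face * coupon_rate / m = 19.000000
Periods per year m = 2; per-period yield y/m = 0.020000
Number of cashflows N = 6
Cashflows (t years, CF_t, discount factor 1/(1+y/m)^(m*t), PV):
  t = 0.5000: CF_t = 19.000000, DF = 0.980392, PV = 18.627451
  t = 1.0000: CF_t = 19.000000, DF = 0.961169, PV = 18.262207
  t = 1.5000: CF_t = 19.000000, DF = 0.942322, PV = 17.904124
  t = 2.0000: CF_t = 19.000000, DF = 0.923845, PV = 17.553063
  t = 2.5000: CF_t = 19.000000, DF = 0.905731, PV = 17.208885
  t = 3.0000: CF_t = 1019.000000, DF = 0.887971, PV = 904.842838
Price P = sum_t PV_t = 994.398569
Macaulay numerator sum_t t * PV_t:
  t * PV_t at t = 0.5000: 9.313725
  t * PV_t at t = 1.0000: 18.262207
  t * PV_t at t = 1.5000: 26.856187
  t * PV_t at t = 2.0000: 35.106126
  t * PV_t at t = 2.5000: 43.022213
  t * PV_t at t = 3.0000: 2714.528515
Macaulay duration D = (sum_t t * PV_t) / P = 2847.088974 / 994.398569 = 2.863127

Answer: Macaulay duration = 2.8631 years


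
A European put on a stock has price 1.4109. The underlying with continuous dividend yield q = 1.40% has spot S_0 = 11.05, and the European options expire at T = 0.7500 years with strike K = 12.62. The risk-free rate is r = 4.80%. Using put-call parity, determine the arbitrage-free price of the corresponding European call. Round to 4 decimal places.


Answer: Call price = 0.1717

Derivation:
Put-call parity: C - P = S_0 * exp(-qT) - K * exp(-rT).
S_0 * exp(-qT) = 11.0500 * 0.98955493 = 10.93458200
K * exp(-rT) = 12.6200 * 0.96464029 = 12.17376050
C = P + S*exp(-qT) - K*exp(-rT)
C = 1.4109 + 10.93458200 - 12.17376050 = 0.1717


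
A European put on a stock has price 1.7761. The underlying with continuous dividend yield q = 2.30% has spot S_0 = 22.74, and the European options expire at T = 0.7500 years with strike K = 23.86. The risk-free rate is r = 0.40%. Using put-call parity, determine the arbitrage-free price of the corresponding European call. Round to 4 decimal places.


Put-call parity: C - P = S_0 * exp(-qT) - K * exp(-rT).
S_0 * exp(-qT) = 22.7400 * 0.98289793 = 22.35109892
K * exp(-rT) = 23.8600 * 0.99700450 = 23.78852726
C = P + S*exp(-qT) - K*exp(-rT)
C = 1.7761 + 22.35109892 - 23.78852726 = 0.3387

Answer: Call price = 0.3387


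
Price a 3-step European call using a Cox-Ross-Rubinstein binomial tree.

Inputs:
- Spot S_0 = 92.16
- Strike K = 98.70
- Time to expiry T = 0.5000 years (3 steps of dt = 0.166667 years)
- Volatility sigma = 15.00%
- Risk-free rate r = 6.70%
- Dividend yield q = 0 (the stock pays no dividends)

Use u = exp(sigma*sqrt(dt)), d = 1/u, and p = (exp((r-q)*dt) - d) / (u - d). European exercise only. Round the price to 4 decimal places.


dt = T/N = 0.166667
u = exp(sigma*sqrt(dt)) = 1.063151; d = 1/u = 0.940600
p = (exp((r-q)*dt) - d) / (u - d) = 0.576325
Discount per step: exp(-r*dt) = 0.988895
Stock lattice S(k, i) with i counting down-moves:
  k=0: S(0,0) = 92.1600
  k=1: S(1,0) = 97.9800; S(1,1) = 86.6857
  k=2: S(2,0) = 104.1676; S(2,1) = 92.1600; S(2,2) = 81.5366
  k=3: S(3,0) = 110.7458; S(3,1) = 97.9800; S(3,2) = 86.6857; S(3,3) = 76.6933
Terminal payoffs V(N, i) = max(S_T - K, 0):
  V(3,0) = 12.045849; V(3,1) = 0.000000; V(3,2) = 0.000000; V(3,3) = 0.000000
Backward induction: V(k, i) = exp(-r*dt) * [p * V(k+1, i) + (1-p) * V(k+1, i+1)].
  V(2,0) = exp(-r*dt) * [p*12.045849 + (1-p)*0.000000] = 6.865228
  V(2,1) = exp(-r*dt) * [p*0.000000 + (1-p)*0.000000] = 0.000000
  V(2,2) = exp(-r*dt) * [p*0.000000 + (1-p)*0.000000] = 0.000000
  V(1,0) = exp(-r*dt) * [p*6.865228 + (1-p)*0.000000] = 3.912663
  V(1,1) = exp(-r*dt) * [p*0.000000 + (1-p)*0.000000] = 0.000000
  V(0,0) = exp(-r*dt) * [p*3.912663 + (1-p)*0.000000] = 2.229924

Answer: Price = V(0,0) = 2.2299
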